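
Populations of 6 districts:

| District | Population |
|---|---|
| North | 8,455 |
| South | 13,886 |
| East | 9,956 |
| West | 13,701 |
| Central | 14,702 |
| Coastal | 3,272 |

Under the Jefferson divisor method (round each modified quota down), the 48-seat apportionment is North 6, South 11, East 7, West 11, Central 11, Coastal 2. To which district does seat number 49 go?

Priority for the next seat is population ÷ (current seats + 1).
Priorities: North 1207.857, South 1157.167, East 1244.500, West 1141.750, Central 1225.167, Coastal 1090.667.
Highest priority: East.

East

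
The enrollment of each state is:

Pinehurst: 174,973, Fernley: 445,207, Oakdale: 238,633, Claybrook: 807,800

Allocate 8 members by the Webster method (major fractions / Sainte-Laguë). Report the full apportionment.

Standard divisor 1666613/8 ≈ 208326.625; standard quotas: Pinehurst 0.840, Fernley 2.137, Oakdale 1.145, Claybrook 3.878.
Rounding to the nearest integer gives Pinehurst 1, Fernley 2, Oakdale 1, Claybrook 4 — total 8, matching the house size, so no adjustment is needed.

Pinehurst 1, Fernley 2, Oakdale 1, Claybrook 4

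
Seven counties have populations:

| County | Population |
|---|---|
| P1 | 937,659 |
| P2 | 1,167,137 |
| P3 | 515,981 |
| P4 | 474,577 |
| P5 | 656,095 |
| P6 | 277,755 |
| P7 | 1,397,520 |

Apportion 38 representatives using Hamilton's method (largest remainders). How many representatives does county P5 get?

5

The standard divisor is 5426724/38 ≈ 142808.526.
Standard quotas: P1 6.5658, P2 8.1727, P3 3.6131, P4 3.3232, P5 4.5942, P6 1.9449, P7 9.7860.
Lower quotas: P1 6, P2 8, P3 3, P4 3, P5 4, P6 1, P7 9 (sum 34, leaving 4 seats).
Remainders in descending order: P6 0.9449, P7 0.7860, P3 0.6131, P5 0.5942, P1 0.5658, P4 0.3232, P2 0.1727.
Largest remainders: P6, P7, P3, P5 receive the extra seats.
P5 receives 5.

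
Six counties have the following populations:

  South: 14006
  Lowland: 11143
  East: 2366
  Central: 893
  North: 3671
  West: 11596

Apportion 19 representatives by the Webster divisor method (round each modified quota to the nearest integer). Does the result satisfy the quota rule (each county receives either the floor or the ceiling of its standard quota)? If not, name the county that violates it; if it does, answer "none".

none

Standard quotas: South 6.093, Lowland 4.848, East 1.029, Central 0.388, North 1.597, West 5.045.
Webster allocation: South 6, Lowland 5, East 1, Central 0, North 2, West 5.
Every allocation lies between the lower and upper quota.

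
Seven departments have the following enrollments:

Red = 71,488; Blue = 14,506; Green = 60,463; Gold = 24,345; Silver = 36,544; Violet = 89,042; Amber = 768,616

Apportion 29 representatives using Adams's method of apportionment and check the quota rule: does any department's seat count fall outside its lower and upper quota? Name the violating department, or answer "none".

Standard quotas: Red 1.947, Blue 0.395, Green 1.646, Gold 0.663, Silver 0.995, Violet 2.425, Amber 20.929.
Adams allocation: Red 2, Blue 1, Green 2, Gold 1, Silver 1, Violet 3, Amber 19.
Amber has quota 20.929 (lower 20, upper 21) but receives 19 — outside the quota interval.

Amber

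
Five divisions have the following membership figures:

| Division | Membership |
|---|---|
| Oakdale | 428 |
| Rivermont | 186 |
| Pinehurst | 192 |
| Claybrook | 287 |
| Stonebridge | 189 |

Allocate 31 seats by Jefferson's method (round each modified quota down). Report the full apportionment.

Standard divisor 1282/31 ≈ 41.355; standard quotas: Oakdale 10.349, Rivermont 4.498, Pinehurst 4.643, Claybrook 6.940, Stonebridge 4.570.
Rounding down gives 10, 4, 4, 6, 4 = 28 seats, so the divisor must be adjusted.
With modified divisor 38: modified quotas Oakdale 11.263, Rivermont 4.895, Pinehurst 5.053, Claybrook 7.553, Stonebridge 4.974.
Rounding down: Oakdale 11, Rivermont 4, Pinehurst 5, Claybrook 7, Stonebridge 4 (total 31).

Oakdale=11, Rivermont=4, Pinehurst=5, Claybrook=7, Stonebridge=4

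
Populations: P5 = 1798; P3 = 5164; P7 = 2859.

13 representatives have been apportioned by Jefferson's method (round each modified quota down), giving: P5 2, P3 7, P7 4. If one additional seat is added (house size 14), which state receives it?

Priority for the next seat is population ÷ (current seats + 1).
Priorities: P5 599.333, P3 645.500, P7 571.800.
Highest priority: P3.

P3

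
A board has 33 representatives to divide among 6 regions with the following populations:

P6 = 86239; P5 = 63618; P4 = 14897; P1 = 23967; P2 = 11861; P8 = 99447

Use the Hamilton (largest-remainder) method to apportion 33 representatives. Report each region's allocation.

P6: 9, P5: 7, P4: 2, P1: 3, P2: 1, P8: 11

Total 300029; standard divisor 300029/33 ≈ 9091.788.
Standard quotas: P6 9.4854, P5 6.9973, P4 1.6385, P1 2.6361, P2 1.3046, P8 10.9381.
Lower quotas: P6 9, P5 6, P4 1, P1 2, P2 1, P8 10 (sum 29, leaving 4 seats).
Remainders in descending order: P5 0.9973, P8 0.9381, P4 0.6385, P1 0.6361, P6 0.4854, P2 0.3046.
Largest remainders: P5, P8, P4, P1 receive the extra seats.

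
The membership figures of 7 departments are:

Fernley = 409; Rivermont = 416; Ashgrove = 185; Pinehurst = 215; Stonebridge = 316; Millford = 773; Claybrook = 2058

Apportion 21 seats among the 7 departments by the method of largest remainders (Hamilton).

Fernley: 2, Rivermont: 2, Ashgrove: 1, Pinehurst: 1, Stonebridge: 1, Millford: 4, Claybrook: 10

Standard divisor: 4372 ÷ 21 ≈ 208.19.
Standard quotas: Fernley 1.965, Rivermont 1.998, Ashgrove 0.889, Pinehurst 1.033, Stonebridge 1.518, Millford 3.713, Claybrook 9.885.
Lower quotas: Fernley 1, Rivermont 1, Ashgrove 0, Pinehurst 1, Stonebridge 1, Millford 3, Claybrook 9 (sum 16, leaving 5 seats).
Remainders in descending order: Rivermont 0.998, Fernley 0.965, Ashgrove 0.889, Claybrook 0.885, Millford 0.713, Stonebridge 0.518, Pinehurst 0.033.
Largest remainders: Rivermont, Fernley, Ashgrove, Claybrook, Millford receive the extra seats.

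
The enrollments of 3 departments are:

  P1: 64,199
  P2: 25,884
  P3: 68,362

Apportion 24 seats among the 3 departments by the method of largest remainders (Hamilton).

The standard divisor is 158445/24 ≈ 6601.875.
Standard quotas: P1 9.7244, P2 3.9207, P3 10.3549.
Lower quotas: P1 9, P2 3, P3 10 (sum 22, leaving 2 seats).
Remainders in descending order: P2 0.9207, P1 0.7244, P3 0.3549.
Largest remainders: P2, P1 receive the extra seats.

P1 10, P2 4, P3 10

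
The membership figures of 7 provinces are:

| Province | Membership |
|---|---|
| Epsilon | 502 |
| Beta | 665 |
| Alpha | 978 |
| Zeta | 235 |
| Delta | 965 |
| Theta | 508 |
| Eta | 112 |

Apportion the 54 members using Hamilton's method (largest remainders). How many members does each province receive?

Epsilon=7, Beta=9, Alpha=13, Zeta=3, Delta=13, Theta=7, Eta=2

The standard divisor is 3965/54 ≈ 73.426.
Standard quotas: Epsilon 6.837, Beta 9.057, Alpha 13.320, Zeta 3.201, Delta 13.142, Theta 6.919, Eta 1.525.
Lower quotas: Epsilon 6, Beta 9, Alpha 13, Zeta 3, Delta 13, Theta 6, Eta 1 (sum 51, leaving 3 seats).
Remainders in descending order: Theta 0.919, Epsilon 0.837, Eta 0.525, Alpha 0.320, Zeta 0.201, Delta 0.142, Beta 0.057.
The surplus seats go to Theta, Epsilon, Eta.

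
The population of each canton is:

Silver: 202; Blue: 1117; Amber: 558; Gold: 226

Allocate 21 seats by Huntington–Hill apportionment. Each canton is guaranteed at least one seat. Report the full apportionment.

Silver: 2, Blue: 11, Amber: 6, Gold: 2

With divisor 100: modified quotas Silver 2.020, Blue 11.170, Amber 5.580, Gold 2.260.
Geometric-mean thresholds: Silver √(2·3)=2.449, Blue √(11·12)=11.489, Amber √(5·6)=5.477, Gold √(2·3)=2.449.
Each quota rounded against its threshold gives Silver 2, Blue 11, Amber 6, Gold 2 (total 21).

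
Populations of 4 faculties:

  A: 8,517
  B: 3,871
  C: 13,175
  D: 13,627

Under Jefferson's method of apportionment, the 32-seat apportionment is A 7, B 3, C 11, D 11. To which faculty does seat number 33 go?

Priority for the next seat is population ÷ (current seats + 1).
Priorities: A 1064.625, B 967.750, C 1097.917, D 1135.583.
Highest priority: D.

D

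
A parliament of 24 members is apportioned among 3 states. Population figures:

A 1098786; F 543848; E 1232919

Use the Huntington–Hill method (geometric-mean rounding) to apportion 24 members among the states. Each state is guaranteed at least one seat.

A: 9, F: 5, E: 10

With divisor 119581: modified quotas A 9.189, F 4.548, E 10.310.
Geometric-mean thresholds: A √(9·10)=9.487, F √(4·5)=4.472, E √(10·11)=10.488.
Each quota rounded against its threshold gives A 9, F 5, E 10 (total 24).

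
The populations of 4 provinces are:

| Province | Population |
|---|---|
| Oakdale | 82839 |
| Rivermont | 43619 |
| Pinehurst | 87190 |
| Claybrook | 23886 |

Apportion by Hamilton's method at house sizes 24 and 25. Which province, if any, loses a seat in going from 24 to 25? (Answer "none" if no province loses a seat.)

Claybrook

At 24 seats: Oakdale 8, Rivermont 4, Pinehurst 9, Claybrook 3.
At 25 seats: Oakdale 9, Rivermont 5, Pinehurst 9, Claybrook 2.
Claybrook drops from 3 to 2.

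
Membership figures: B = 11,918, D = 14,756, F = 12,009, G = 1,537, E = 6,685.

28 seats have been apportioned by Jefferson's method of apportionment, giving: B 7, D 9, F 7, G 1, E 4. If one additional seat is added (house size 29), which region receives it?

F

Priority for the next seat is population ÷ (current seats + 1).
Priorities: B 1489.750, D 1475.600, F 1501.125, G 768.500, E 1337.000.
Highest priority: F.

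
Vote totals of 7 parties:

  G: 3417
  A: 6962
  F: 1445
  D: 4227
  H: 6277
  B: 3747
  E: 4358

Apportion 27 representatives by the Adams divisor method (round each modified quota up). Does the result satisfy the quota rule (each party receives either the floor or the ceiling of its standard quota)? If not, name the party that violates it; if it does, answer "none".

none

Standard quotas: G 3.032, A 6.177, F 1.282, D 3.750, H 5.569, B 3.324, E 3.866.
Adams allocation: G 3, A 6, F 2, D 4, H 5, B 3, E 4.
Every allocation lies between the lower and upper quota.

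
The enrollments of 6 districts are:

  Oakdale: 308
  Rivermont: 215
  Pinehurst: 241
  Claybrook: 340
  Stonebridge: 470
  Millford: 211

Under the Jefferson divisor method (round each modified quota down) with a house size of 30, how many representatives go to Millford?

Standard divisor 1785/30 ≈ 59.5; standard quotas: Oakdale 5.176, Rivermont 3.613, Pinehurst 4.050, Claybrook 5.714, Stonebridge 7.899, Millford 3.546.
Rounding down gives 5, 3, 4, 5, 7, 3 = 27 seats, so the divisor must be adjusted.
With modified divisor 53.2: modified quotas Oakdale 5.789, Rivermont 4.041, Pinehurst 4.530, Claybrook 6.391, Stonebridge 8.835, Millford 3.966.
Rounding down: Oakdale 5, Rivermont 4, Pinehurst 4, Claybrook 6, Stonebridge 8, Millford 3 (total 30).
Millford receives 3.

3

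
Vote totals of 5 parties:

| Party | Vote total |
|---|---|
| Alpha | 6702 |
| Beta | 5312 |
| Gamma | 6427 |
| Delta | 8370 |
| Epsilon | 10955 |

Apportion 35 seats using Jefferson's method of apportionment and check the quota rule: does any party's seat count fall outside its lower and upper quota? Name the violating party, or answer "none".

none

Standard quotas: Alpha 6.211, Beta 4.923, Gamma 5.956, Delta 7.757, Epsilon 10.153.
Jefferson allocation: Alpha 6, Beta 5, Gamma 6, Delta 8, Epsilon 10.
Every allocation lies between the lower and upper quota.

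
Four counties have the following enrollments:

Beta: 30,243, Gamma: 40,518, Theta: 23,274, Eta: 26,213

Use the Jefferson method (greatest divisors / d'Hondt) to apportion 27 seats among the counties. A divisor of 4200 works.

Beta: 7; Gamma: 9; Theta: 5; Eta: 6

With modified divisor 4200: modified quotas Beta 7.201, Gamma 9.647, Theta 5.541, Eta 6.241.
Rounding down: Beta 7, Gamma 9, Theta 5, Eta 6 (total 27).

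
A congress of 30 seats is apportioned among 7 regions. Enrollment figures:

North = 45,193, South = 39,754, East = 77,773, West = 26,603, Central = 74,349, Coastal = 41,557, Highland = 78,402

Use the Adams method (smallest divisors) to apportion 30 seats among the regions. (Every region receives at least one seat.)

Standard divisor 383631/30 ≈ 12787.7; standard quotas: North 3.534, South 3.109, East 6.082, West 2.080, Central 5.814, Coastal 3.250, Highland 6.131.
Rounding up gives 4, 4, 7, 3, 6, 4, 7 = 35 seats, so the divisor must be adjusted.
With modified divisor 14400: modified quotas North 3.138, South 2.761, East 5.401, West 1.847, Central 5.163, Coastal 2.886, Highland 5.445.
Rounding up: North 4, South 3, East 6, West 2, Central 6, Coastal 3, Highland 6 (total 30).

North=4, South=3, East=6, West=2, Central=6, Coastal=3, Highland=6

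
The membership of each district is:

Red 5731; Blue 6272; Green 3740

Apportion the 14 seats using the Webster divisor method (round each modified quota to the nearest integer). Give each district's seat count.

Red: 5; Blue: 6; Green: 3

Standard divisor 15743/14 ≈ 1124.5; standard quotas: Red 5.096, Blue 5.578, Green 3.326.
Rounding to the nearest integer gives Red 5, Blue 6, Green 3 — total 14, matching the house size, so no adjustment is needed.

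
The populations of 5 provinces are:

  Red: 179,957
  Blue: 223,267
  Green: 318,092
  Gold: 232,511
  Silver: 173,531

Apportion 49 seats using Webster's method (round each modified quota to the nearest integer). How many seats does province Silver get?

7

Standard divisor 1127358/49 ≈ 23007.306; standard quotas: Red 7.822, Blue 9.704, Green 13.826, Gold 10.106, Silver 7.542.
Rounding to the nearest integer gives 8, 10, 14, 10, 8 = 50 seats, so the divisor must be adjusted.
With modified divisor 23300: modified quotas Red 7.723, Blue 9.582, Green 13.652, Gold 9.979, Silver 7.448.
Rounding to the nearest integer: Red 8, Blue 10, Green 14, Gold 10, Silver 7 (total 49).
Silver receives 7.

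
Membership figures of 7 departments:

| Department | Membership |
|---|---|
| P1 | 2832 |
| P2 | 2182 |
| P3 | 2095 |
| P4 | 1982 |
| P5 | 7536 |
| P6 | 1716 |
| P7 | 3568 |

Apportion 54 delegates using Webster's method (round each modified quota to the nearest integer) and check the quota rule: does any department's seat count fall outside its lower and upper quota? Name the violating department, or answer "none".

none

Standard quotas: P1 6.980, P2 5.378, P3 5.163, P4 4.885, P5 18.573, P6 4.229, P7 8.793.
Webster allocation: P1 7, P2 5, P3 5, P4 5, P5 19, P6 4, P7 9.
Every allocation lies between the lower and upper quota.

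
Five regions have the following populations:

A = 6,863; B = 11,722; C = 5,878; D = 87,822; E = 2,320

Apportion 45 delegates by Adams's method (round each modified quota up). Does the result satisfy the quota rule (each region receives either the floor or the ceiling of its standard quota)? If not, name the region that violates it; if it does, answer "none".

D

Standard quotas: A 2.695, B 4.603, C 2.308, D 34.484, E 0.911.
Adams allocation: A 3, B 5, C 3, D 33, E 1.
D has quota 34.484 (lower 34, upper 35) but receives 33 — outside the quota interval.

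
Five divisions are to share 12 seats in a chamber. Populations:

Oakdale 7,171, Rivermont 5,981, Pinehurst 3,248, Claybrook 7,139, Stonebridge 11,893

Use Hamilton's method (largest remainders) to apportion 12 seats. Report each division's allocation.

The standard divisor is 35432/12 ≈ 2952.667.
Standard quotas: Oakdale 2.4287, Rivermont 2.0256, Pinehurst 1.1000, Claybrook 2.4178, Stonebridge 4.0279.
Lower quotas: Oakdale 2, Rivermont 2, Pinehurst 1, Claybrook 2, Stonebridge 4 (sum 11, leaving 1 seat).
Remainders in descending order: Oakdale 0.4287, Claybrook 0.4178, Pinehurst 0.1000, Stonebridge 0.0279, Rivermont 0.0256.
Largest remainder: Oakdale receives the extra seat.

Oakdale: 3, Rivermont: 2, Pinehurst: 1, Claybrook: 2, Stonebridge: 4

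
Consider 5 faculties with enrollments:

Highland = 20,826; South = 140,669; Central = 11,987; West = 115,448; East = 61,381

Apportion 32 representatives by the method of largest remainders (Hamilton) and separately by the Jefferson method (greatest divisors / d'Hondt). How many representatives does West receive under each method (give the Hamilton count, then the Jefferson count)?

Hamilton: Highland 2, South 13, Central 1, West 10, East 6.
Jefferson: Highland 2, South 13, Central 1, West 11, East 5.
West gets 10 under Hamilton and 11 under Jefferson.

10 and 11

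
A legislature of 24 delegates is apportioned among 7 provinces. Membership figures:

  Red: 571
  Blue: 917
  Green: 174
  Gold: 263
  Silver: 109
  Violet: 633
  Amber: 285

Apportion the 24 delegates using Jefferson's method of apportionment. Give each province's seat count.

Red 5, Blue 8, Green 1, Gold 2, Silver 1, Violet 5, Amber 2

Standard divisor 2952/24 ≈ 123; standard quotas: Red 4.642, Blue 7.455, Green 1.415, Gold 2.138, Silver 0.886, Violet 5.146, Amber 2.317.
Rounding down gives 4, 7, 1, 2, 0, 5, 2 = 21 seats, so the divisor must be adjusted.
With modified divisor 106.55: modified quotas Red 5.359, Blue 8.606, Green 1.633, Gold 2.468, Silver 1.023, Violet 5.941, Amber 2.675.
Rounding down: Red 5, Blue 8, Green 1, Gold 2, Silver 1, Violet 5, Amber 2 (total 24).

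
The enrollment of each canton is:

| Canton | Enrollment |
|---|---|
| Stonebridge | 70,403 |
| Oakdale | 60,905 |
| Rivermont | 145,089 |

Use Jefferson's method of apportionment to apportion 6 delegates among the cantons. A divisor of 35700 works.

Stonebridge 1, Oakdale 1, Rivermont 4

With modified divisor 35700: modified quotas Stonebridge 1.972, Oakdale 1.706, Rivermont 4.064.
Rounding down: Stonebridge 1, Oakdale 1, Rivermont 4 (total 6).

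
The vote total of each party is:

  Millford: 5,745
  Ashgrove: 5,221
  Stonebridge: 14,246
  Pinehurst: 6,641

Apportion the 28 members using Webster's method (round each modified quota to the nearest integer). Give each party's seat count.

Standard divisor 31853/28 ≈ 1137.607; standard quotas: Millford 5.050, Ashgrove 4.589, Stonebridge 12.523, Pinehurst 5.838.
Rounding to the nearest integer gives 5, 5, 13, 6 = 29 seats, so the divisor must be adjusted.
With modified divisor 1150: modified quotas Millford 4.996, Ashgrove 4.540, Stonebridge 12.388, Pinehurst 5.775.
Rounding to the nearest integer: Millford 5, Ashgrove 5, Stonebridge 12, Pinehurst 6 (total 28).

Millford=5, Ashgrove=5, Stonebridge=12, Pinehurst=6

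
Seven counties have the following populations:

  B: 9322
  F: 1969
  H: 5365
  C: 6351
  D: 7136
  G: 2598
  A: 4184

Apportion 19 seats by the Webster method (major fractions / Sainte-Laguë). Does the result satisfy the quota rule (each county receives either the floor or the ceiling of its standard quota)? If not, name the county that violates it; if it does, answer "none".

none

Standard quotas: B 4.797, F 1.013, H 2.761, C 3.268, D 3.672, G 1.337, A 2.153.
Webster allocation: B 5, F 1, H 3, C 3, D 4, G 1, A 2.
Every allocation lies between the lower and upper quota.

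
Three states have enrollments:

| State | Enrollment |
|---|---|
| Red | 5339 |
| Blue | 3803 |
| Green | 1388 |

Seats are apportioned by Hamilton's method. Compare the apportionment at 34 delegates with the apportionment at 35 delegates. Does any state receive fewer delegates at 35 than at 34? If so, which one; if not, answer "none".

Green

At 34 seats: Red 17, Blue 12, Green 5.
At 35 seats: Red 18, Blue 13, Green 4.
Green drops from 5 to 4.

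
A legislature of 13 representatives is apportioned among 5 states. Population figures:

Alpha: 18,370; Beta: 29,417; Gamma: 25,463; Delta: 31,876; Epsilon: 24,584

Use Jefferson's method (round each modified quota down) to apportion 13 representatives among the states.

Alpha 2, Beta 3, Gamma 3, Delta 3, Epsilon 2

Standard divisor 129710/13 ≈ 9977.692; standard quotas: Alpha 1.841, Beta 2.948, Gamma 2.552, Delta 3.195, Epsilon 2.464.
Rounding down gives 1, 2, 2, 3, 2 = 10 seats, so the divisor must be adjusted.
With modified divisor 8300: modified quotas Alpha 2.213, Beta 3.544, Gamma 3.068, Delta 3.840, Epsilon 2.962.
Rounding down: Alpha 2, Beta 3, Gamma 3, Delta 3, Epsilon 2 (total 13).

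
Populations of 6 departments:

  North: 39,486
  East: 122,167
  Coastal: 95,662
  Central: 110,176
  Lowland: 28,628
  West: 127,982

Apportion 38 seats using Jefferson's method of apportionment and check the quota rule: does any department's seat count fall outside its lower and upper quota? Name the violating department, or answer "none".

none

Standard quotas: North 2.863, East 8.858, Coastal 6.936, Central 7.988, Lowland 2.076, West 9.279.
Jefferson allocation: North 3, East 9, Coastal 7, Central 8, Lowland 2, West 9.
Every allocation lies between the lower and upper quota.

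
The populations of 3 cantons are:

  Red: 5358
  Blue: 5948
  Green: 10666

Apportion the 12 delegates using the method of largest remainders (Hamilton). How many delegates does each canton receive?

Total 21972; standard divisor 21972/12 = 1831.
Standard quotas: Red 2.9263, Blue 3.2485, Green 5.8252.
Lower quotas: Red 2, Blue 3, Green 5 (sum 10, leaving 2 seats).
Remainders in descending order: Red 0.9263, Green 0.8252, Blue 0.2485.
Largest remainders: Red, Green receive the extra seats.

Red 3; Blue 3; Green 6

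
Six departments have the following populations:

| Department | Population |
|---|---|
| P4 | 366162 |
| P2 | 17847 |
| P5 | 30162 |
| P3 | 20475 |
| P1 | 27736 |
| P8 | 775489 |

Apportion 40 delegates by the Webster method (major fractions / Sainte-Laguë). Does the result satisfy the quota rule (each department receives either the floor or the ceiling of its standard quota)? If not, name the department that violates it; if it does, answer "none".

Standard quotas: P4 11.832, P2 0.577, P5 0.975, P3 0.662, P1 0.896, P8 25.059.
Webster allocation: P4 12, P2 1, P5 1, P3 1, P1 1, P8 24.
P8 has quota 25.059 (lower 25, upper 26) but receives 24 — outside the quota interval.

P8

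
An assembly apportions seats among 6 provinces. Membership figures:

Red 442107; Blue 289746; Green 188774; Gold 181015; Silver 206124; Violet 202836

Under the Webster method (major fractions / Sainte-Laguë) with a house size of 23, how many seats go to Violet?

Standard divisor 1510602/23 ≈ 65678.348; standard quotas: Red 6.731, Blue 4.412, Green 2.874, Gold 2.756, Silver 3.138, Violet 3.088.
Rounding to the nearest integer gives Red 7, Blue 4, Green 3, Gold 3, Silver 3, Violet 3 — total 23, matching the house size, so no adjustment is needed.
Violet receives 3.

3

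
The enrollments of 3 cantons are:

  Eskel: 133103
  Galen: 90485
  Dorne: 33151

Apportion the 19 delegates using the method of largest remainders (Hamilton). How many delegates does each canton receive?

Eskel=10, Galen=7, Dorne=2

Total 256739; standard divisor 256739/19 ≈ 13512.579.
Standard quotas: Eskel 9.8503, Galen 6.6964, Dorne 2.4533.
Lower quotas: Eskel 9, Galen 6, Dorne 2 (sum 17, leaving 2 seats).
Remainders in descending order: Eskel 0.8503, Galen 0.6964, Dorne 0.4533.
The surplus seats go to Eskel, Galen.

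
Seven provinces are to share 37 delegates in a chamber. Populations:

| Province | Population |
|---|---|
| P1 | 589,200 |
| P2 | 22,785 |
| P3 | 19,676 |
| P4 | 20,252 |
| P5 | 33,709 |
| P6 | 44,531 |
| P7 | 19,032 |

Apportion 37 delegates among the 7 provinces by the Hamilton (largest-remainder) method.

P1: 29, P2: 1, P3: 1, P4: 1, P5: 2, P6: 2, P7: 1

Total 749185; standard divisor 749185/37 ≈ 20248.243.
Standard quotas: P1 29.0988, P2 1.1253, P3 0.9717, P4 1.0002, P5 1.6648, P6 2.1993, P7 0.9399.
Lower quotas: P1 29, P2 1, P3 0, P4 1, P5 1, P6 2, P7 0 (sum 34, leaving 3 seats).
Remainders in descending order: P3 0.9717, P7 0.9399, P5 0.6648, P6 0.1993, P2 0.1253, P1 0.0988, P4 0.0002.
The surplus seats go to P3, P7, P5.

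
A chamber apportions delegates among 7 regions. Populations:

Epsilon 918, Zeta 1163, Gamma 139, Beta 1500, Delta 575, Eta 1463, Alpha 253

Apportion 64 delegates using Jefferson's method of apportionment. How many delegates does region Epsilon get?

10

Standard divisor 6011/64 ≈ 93.922; standard quotas: Epsilon 9.774, Zeta 12.383, Gamma 1.480, Beta 15.971, Delta 6.122, Eta 15.577, Alpha 2.694.
Rounding down gives 9, 12, 1, 15, 6, 15, 2 = 60 seats, so the divisor must be adjusted.
With modified divisor 89: modified quotas Epsilon 10.315, Zeta 13.067, Gamma 1.562, Beta 16.854, Delta 6.461, Eta 16.438, Alpha 2.843.
Rounding down: Epsilon 10, Zeta 13, Gamma 1, Beta 16, Delta 6, Eta 16, Alpha 2 (total 64).
Epsilon receives 10.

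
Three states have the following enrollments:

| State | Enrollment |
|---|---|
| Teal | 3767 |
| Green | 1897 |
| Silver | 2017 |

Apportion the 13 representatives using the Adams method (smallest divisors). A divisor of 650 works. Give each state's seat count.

Teal 6; Green 3; Silver 4

With modified divisor 650: modified quotas Teal 5.795, Green 2.918, Silver 3.103.
Rounding up: Teal 6, Green 3, Silver 4 (total 13).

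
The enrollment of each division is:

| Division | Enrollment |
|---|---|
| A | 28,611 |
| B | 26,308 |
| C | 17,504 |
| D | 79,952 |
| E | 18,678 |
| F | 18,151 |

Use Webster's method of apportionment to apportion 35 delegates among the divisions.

Standard divisor 189204/35 ≈ 5405.829; standard quotas: A 5.293, B 4.867, C 3.238, D 14.790, E 3.455, F 3.358.
Rounding to the nearest integer gives 5, 5, 3, 15, 3, 3 = 34 seats, so the divisor must be adjusted.
With modified divisor 5300: modified quotas A 5.398, B 4.964, C 3.303, D 15.085, E 3.524, F 3.425.
Rounding to the nearest integer: A 5, B 5, C 3, D 15, E 4, F 3 (total 35).

A=5, B=5, C=3, D=15, E=4, F=3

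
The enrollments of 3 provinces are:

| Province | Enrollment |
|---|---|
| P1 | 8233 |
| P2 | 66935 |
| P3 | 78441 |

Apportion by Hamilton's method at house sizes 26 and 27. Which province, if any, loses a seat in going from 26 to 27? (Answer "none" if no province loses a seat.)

P1

At 26 seats: P1 2, P2 11, P3 13.
At 27 seats: P1 1, P2 12, P3 14.
P1 drops from 2 to 1.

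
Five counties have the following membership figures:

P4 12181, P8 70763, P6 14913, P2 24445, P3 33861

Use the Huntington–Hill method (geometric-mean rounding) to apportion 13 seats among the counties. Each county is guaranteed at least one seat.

With divisor 11919: modified quotas P4 1.022, P8 5.937, P6 1.251, P2 2.051, P3 2.841.
Geometric-mean thresholds: P4 √(1·2)=1.414, P8 √(5·6)=5.477, P6 √(1·2)=1.414, P2 √(2·3)=2.449, P3 √(2·3)=2.449.
Each quota rounded against its threshold gives P4 1, P8 6, P6 1, P2 2, P3 3 (total 13).

P4 1, P8 6, P6 1, P2 2, P3 3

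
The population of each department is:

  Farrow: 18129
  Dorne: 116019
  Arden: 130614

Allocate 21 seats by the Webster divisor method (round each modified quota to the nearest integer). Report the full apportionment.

Standard divisor 264762/21 ≈ 12607.714; standard quotas: Farrow 1.438, Dorne 9.202, Arden 10.360.
Rounding to the nearest integer gives 1, 9, 10 = 20 seats, so the divisor must be adjusted.
With modified divisor 12300: modified quotas Farrow 1.474, Dorne 9.432, Arden 10.619.
Rounding to the nearest integer: Farrow 1, Dorne 9, Arden 11 (total 21).

Farrow 1, Dorne 9, Arden 11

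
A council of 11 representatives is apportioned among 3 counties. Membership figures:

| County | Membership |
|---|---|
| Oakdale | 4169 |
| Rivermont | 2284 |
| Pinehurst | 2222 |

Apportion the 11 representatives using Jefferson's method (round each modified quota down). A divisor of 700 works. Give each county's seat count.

Oakdale 5; Rivermont 3; Pinehurst 3

With modified divisor 700: modified quotas Oakdale 5.956, Rivermont 3.263, Pinehurst 3.174.
Rounding down: Oakdale 5, Rivermont 3, Pinehurst 3 (total 11).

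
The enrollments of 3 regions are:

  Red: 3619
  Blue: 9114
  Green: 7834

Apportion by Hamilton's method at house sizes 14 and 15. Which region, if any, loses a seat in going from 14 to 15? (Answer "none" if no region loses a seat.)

At 14 seats: Red 3, Blue 6, Green 5.
At 15 seats: Red 2, Blue 7, Green 6.
Red drops from 3 to 2.

Red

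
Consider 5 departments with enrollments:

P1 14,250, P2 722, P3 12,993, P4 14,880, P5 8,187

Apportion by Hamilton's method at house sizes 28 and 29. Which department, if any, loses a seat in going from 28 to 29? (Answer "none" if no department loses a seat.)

none

At 28 seats: P1 8, P2 0, P3 7, P4 8, P5 5.
At 29 seats: P1 8, P2 0, P3 7, P4 9, P5 5.
No department's allocation decreased.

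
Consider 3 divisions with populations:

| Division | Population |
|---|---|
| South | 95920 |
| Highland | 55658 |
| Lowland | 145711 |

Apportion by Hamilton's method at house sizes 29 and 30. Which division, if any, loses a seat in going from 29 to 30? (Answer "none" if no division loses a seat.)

At 29 seats: South 9, Highland 6, Lowland 14.
At 30 seats: South 10, Highland 5, Lowland 15.
Highland drops from 6 to 5.

Highland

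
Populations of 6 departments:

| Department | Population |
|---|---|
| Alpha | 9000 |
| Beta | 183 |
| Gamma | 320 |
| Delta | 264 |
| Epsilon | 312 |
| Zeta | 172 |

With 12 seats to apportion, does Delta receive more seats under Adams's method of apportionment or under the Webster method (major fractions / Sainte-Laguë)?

Adams

Adams: Alpha 7, Beta 1, Gamma 1, Delta 1, Epsilon 1, Zeta 1.
Webster: Alpha 12, Beta 0, Gamma 0, Delta 0, Epsilon 0, Zeta 0.
Delta gets 1 under Adams and 0 under Webster.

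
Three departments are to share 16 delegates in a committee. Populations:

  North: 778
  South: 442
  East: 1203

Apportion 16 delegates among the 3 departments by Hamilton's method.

The standard divisor is 2423/16 ≈ 151.438.
Standard quotas: North 5.137, South 2.919, East 7.944.
Lower quotas: North 5, South 2, East 7 (sum 14, leaving 2 seats).
Remainders in descending order: East 0.944, South 0.919, North 0.137.
Largest remainders: East, South receive the extra seats.

North=5; South=3; East=8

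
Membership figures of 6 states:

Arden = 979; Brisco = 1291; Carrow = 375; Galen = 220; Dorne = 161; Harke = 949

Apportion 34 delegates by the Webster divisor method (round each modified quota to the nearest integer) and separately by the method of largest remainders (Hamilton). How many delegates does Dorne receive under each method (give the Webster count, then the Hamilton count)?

1 and 2

Webster: Arden 9, Brisco 11, Carrow 3, Galen 2, Dorne 1, Harke 8.
Hamilton: Arden 8, Brisco 11, Carrow 3, Galen 2, Dorne 2, Harke 8.
Dorne gets 1 under Webster and 2 under Hamilton.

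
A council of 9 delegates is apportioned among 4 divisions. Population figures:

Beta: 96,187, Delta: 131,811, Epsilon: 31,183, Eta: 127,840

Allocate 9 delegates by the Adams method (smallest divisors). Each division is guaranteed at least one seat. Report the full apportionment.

Beta 2; Delta 3; Epsilon 1; Eta 3

Standard divisor 387021/9 ≈ 43002.333; standard quotas: Beta 2.237, Delta 3.065, Epsilon 0.725, Eta 2.973.
Rounding up gives 3, 4, 1, 3 = 11 seats, so the divisor must be adjusted.
With modified divisor 56000: modified quotas Beta 1.718, Delta 2.354, Epsilon 0.557, Eta 2.283.
Rounding up: Beta 2, Delta 3, Epsilon 1, Eta 3 (total 9).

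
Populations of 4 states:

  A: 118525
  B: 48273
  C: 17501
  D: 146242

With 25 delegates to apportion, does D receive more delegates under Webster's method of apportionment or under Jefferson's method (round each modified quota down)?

Jefferson

Webster: A 9, B 4, C 1, D 11.
Jefferson: A 9, B 3, C 1, D 12.
D gets 11 under Webster and 12 under Jefferson.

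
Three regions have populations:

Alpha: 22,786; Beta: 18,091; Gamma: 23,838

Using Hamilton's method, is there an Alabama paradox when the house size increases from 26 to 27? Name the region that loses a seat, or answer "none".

none

At 26 seats: Alpha 9, Beta 7, Gamma 10.
At 27 seats: Alpha 9, Beta 8, Gamma 10.
No region's allocation decreased.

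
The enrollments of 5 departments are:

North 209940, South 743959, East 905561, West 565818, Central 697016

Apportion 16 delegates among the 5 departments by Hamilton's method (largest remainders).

North 1, South 4, East 5, West 3, Central 3

Total 3122294; standard divisor 3122294/16 ≈ 195143.375.
Standard quotas: North 1.0758, South 3.8124, East 4.6405, West 2.8995, Central 3.5718.
Lower quotas: North 1, South 3, East 4, West 2, Central 3 (sum 13, leaving 3 seats).
Remainders in descending order: West 0.8995, South 0.8124, East 0.6405, Central 0.5718, North 0.0758.
The surplus seats go to West, South, East.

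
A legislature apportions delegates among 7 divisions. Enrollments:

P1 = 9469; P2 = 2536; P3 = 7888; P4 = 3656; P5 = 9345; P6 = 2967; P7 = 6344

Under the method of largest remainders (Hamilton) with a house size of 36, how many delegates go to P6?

Total 42205; standard divisor 42205/36 ≈ 1172.361.
Standard quotas: P1 8.0769, P2 2.1632, P3 6.7283, P4 3.1185, P5 7.9711, P6 2.5308, P7 5.4113.
Lower quotas: P1 8, P2 2, P3 6, P4 3, P5 7, P6 2, P7 5 (sum 33, leaving 3 seats).
Remainders in descending order: P5 0.9711, P3 0.7283, P6 0.5308, P7 0.4113, P2 0.1632, P4 0.1185, P1 0.0769.
The surplus seats go to P5, P3, P6.
P6 receives 3.

3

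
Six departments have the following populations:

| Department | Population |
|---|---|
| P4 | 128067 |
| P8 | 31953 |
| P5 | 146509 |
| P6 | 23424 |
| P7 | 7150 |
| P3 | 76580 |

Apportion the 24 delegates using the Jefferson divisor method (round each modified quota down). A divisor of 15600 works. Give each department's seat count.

P4: 8; P8: 2; P5: 9; P6: 1; P7: 0; P3: 4

With modified divisor 15600: modified quotas P4 8.209, P8 2.048, P5 9.392, P6 1.502, P7 0.458, P3 4.909.
Rounding down: P4 8, P8 2, P5 9, P6 1, P7 0, P3 4 (total 24).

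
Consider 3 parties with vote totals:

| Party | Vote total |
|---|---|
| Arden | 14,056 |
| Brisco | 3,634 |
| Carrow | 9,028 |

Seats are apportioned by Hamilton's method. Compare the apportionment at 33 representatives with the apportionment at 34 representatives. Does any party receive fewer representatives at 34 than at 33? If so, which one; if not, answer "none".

none

At 33 seats: Arden 17, Brisco 5, Carrow 11.
At 34 seats: Arden 18, Brisco 5, Carrow 11.
No party's allocation decreased.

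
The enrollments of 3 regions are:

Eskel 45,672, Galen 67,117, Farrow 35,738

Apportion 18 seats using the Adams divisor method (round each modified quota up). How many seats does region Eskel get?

6

Standard divisor 148527/18 ≈ 8251.5; standard quotas: Eskel 5.535, Galen 8.134, Farrow 4.331.
Rounding up gives 6, 9, 5 = 20 seats, so the divisor must be adjusted.
With modified divisor 9000: modified quotas Eskel 5.075, Galen 7.457, Farrow 3.971.
Rounding up: Eskel 6, Galen 8, Farrow 4 (total 18).
Eskel receives 6.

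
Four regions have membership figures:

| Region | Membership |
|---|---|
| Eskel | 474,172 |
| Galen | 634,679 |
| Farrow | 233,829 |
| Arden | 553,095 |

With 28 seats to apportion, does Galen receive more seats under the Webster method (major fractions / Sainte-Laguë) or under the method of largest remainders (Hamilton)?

Webster

Webster: Eskel 7, Galen 10, Farrow 3, Arden 8.
Hamilton: Eskel 7, Galen 9, Farrow 4, Arden 8.
Galen gets 10 under Webster and 9 under Hamilton.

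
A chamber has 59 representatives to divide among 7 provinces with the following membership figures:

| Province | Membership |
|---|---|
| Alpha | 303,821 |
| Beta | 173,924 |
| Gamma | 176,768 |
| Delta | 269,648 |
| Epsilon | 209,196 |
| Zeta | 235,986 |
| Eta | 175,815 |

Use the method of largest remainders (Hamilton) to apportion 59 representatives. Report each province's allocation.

Total 1545158; standard divisor 1545158/59 ≈ 26189.119.
Standard quotas: Alpha 11.6010, Beta 6.6411, Gamma 6.7497, Delta 10.2962, Epsilon 7.9879, Zeta 9.0108, Eta 6.7133.
Lower quotas: Alpha 11, Beta 6, Gamma 6, Delta 10, Epsilon 7, Zeta 9, Eta 6 (sum 55, leaving 4 seats).
Remainders in descending order: Epsilon 0.9879, Gamma 0.7497, Eta 0.7133, Beta 0.6411, Alpha 0.6010, Delta 0.2962, Zeta 0.0108.
The surplus seats go to Epsilon, Gamma, Eta, Beta.

Alpha: 11, Beta: 7, Gamma: 7, Delta: 10, Epsilon: 8, Zeta: 9, Eta: 7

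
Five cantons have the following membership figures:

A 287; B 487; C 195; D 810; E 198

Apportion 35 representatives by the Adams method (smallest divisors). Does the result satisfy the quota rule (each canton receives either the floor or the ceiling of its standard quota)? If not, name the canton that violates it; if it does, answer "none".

Standard quotas: A 5.081, B 8.622, C 3.452, D 14.340, E 3.505.
Adams allocation: A 5, B 8, C 4, D 14, E 4.
Every allocation lies between the lower and upper quota.

none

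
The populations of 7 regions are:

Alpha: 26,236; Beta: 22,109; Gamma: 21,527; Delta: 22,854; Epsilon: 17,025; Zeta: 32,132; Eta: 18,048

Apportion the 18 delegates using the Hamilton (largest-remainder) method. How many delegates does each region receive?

Alpha 3; Beta 2; Gamma 2; Delta 3; Epsilon 2; Zeta 4; Eta 2

Total 159931; standard divisor 159931/18 ≈ 8885.056.
Standard quotas: Alpha 2.9528, Beta 2.4883, Gamma 2.4228, Delta 2.5722, Epsilon 1.9161, Zeta 3.6164, Eta 2.0313.
Lower quotas: Alpha 2, Beta 2, Gamma 2, Delta 2, Epsilon 1, Zeta 3, Eta 2 (sum 14, leaving 4 seats).
Remainders in descending order: Alpha 0.9528, Epsilon 0.9161, Zeta 0.6164, Delta 0.5722, Beta 0.4883, Gamma 0.4228, Eta 0.0313.
The surplus seats go to Alpha, Epsilon, Zeta, Delta.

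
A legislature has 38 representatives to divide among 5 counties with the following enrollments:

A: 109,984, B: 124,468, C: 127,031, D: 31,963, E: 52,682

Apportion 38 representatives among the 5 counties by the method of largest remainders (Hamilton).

Standard divisor: 446128 ÷ 38 ≈ 11740.211.
Standard quotas: A 9.3681, B 10.6019, C 10.8202, D 2.7225, E 4.4873.
Lower quotas: A 9, B 10, C 10, D 2, E 4 (sum 35, leaving 3 seats).
Remainders in descending order: C 0.8202, D 0.7225, B 0.6019, E 0.4873, A 0.3681.
The surplus seats go to C, D, B.

A 9; B 11; C 11; D 3; E 4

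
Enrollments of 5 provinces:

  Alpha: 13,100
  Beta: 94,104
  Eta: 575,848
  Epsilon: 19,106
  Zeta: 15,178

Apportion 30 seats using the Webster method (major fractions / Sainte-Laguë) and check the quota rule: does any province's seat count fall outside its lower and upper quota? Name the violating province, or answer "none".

Standard quotas: Alpha 0.548, Beta 3.936, Eta 24.083, Epsilon 0.799, Zeta 0.635.
Webster allocation: Alpha 1, Beta 4, Eta 23, Epsilon 1, Zeta 1.
Eta has quota 24.083 (lower 24, upper 25) but receives 23 — outside the quota interval.

Eta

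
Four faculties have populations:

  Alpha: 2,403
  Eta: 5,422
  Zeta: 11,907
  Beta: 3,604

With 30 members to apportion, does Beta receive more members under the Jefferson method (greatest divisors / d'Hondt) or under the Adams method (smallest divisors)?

Jefferson: Alpha 3, Eta 7, Zeta 16, Beta 4.
Adams: Alpha 3, Eta 7, Zeta 15, Beta 5.
Beta gets 4 under Jefferson and 5 under Adams.

Adams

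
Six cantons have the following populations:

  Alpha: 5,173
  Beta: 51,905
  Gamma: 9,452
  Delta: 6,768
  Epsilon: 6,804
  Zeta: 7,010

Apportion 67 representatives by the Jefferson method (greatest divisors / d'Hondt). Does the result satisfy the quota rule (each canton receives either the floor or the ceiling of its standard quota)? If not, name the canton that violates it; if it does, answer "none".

Beta

Standard quotas: Alpha 3.979, Beta 39.921, Gamma 7.270, Delta 5.205, Epsilon 5.233, Zeta 5.392.
Jefferson allocation: Alpha 4, Beta 41, Gamma 7, Delta 5, Epsilon 5, Zeta 5.
Beta has quota 39.921 (lower 39, upper 40) but receives 41 — outside the quota interval.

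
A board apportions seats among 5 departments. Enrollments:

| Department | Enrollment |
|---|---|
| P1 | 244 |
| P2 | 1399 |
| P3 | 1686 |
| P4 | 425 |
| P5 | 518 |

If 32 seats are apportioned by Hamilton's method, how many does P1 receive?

Total 4272; standard divisor 4272/32 ≈ 133.5.
Standard quotas: P1 1.828, P2 10.479, P3 12.629, P4 3.184, P5 3.880.
Lower quotas: P1 1, P2 10, P3 12, P4 3, P5 3 (sum 29, leaving 3 seats).
Remainders in descending order: P5 0.880, P1 0.828, P3 0.629, P2 0.479, P4 0.184.
Largest remainders: P5, P1, P3 receive the extra seats.
P1 receives 2.

2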